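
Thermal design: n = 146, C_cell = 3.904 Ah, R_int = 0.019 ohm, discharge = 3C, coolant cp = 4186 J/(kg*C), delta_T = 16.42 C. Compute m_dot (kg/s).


Step 1: I = 3 * 3.904 = 11.712 A
Step 2: Q_cell = I^2 * R = 11.712^2 * 0.019 = 2.6062 W
Step 3: Q_total = 146 * 2.6062 = 380.51 W
Step 4: m_dot = Q_total / (cp * dT) = 380.51 / (4186 * 16.42) = 0.005536 kg/s

0.005536 kg/s


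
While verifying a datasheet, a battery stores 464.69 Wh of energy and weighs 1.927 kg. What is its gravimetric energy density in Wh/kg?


ED = E / m = 464.69 / 1.927 = 241.1 Wh/kg

241.1 Wh/kg


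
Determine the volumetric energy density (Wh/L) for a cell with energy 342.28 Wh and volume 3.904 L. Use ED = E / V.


ED = E / V = 342.28 / 3.904 = 87.67 Wh/L

87.67 Wh/L


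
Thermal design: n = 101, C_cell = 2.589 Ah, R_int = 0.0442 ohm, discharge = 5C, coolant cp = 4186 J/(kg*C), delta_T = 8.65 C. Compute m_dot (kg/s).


Step 1: I = 5 * 2.589 = 12.945 A
Step 2: Q_cell = I^2 * R = 12.945^2 * 0.0442 = 7.4067 W
Step 3: Q_total = 101 * 7.4067 = 748.08 W
Step 4: m_dot = Q_total / (cp * dT) = 748.08 / (4186 * 8.65) = 0.02066 kg/s

0.02066 kg/s


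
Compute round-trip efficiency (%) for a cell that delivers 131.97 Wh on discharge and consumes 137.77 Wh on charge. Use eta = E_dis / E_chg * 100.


eta_e = E_dis / E_chg * 100 = 131.97 / 137.77 * 100 = 95.79%

95.79%


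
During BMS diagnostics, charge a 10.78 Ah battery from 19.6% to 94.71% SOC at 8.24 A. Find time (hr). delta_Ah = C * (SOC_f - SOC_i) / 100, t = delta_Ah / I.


delta_Ah = 10.78 * (94.71 - 19.6) / 100 = 8.0969 Ah
t = delta_Ah / I = 8.0969 / 8.24 = 0.9826 hr

0.9826 hr


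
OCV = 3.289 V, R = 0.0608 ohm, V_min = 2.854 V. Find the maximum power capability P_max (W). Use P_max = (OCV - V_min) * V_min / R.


P_max = (OCV - V_min) * V_min / R = (3.289 - 2.854) * 2.854 / 0.0608 = 0.435 * 2.854 / 0.0608 = 20.42 W

20.42 W


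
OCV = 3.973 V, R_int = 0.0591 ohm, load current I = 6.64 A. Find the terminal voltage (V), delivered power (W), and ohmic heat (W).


Step 1: V_terminal = OCV - I*R = 3.973 - 6.64 * 0.0591 = 3.5806 V
Step 2: P_out = V_terminal * I = 3.5806 * 6.64 = 23.78 W
Step 3: Q = I^2 * R = 6.64^2 * 0.0591 = 2.606 W

V=3.5806 V, P=23.78 W, Q=2.606 W


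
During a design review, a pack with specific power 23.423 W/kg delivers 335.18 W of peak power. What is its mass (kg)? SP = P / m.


m = P / SP = 335.18 / 23.423 = 14.31 kg

14.31 kg


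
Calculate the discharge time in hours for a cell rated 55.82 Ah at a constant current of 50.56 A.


t = capacity / current = 55.82 / 50.56 = 1.104 hr

1.104 hr


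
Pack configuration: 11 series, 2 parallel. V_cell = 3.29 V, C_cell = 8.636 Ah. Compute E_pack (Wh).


E = Ns * Vcell * Np * Ccell = 11 * 3.29 * 2 * 8.636 = 625.1 Wh

625.1 Wh


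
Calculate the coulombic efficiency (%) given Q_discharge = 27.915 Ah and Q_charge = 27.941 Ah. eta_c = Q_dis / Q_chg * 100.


Coulombic efficiency = 27.915/27.941 * 100% = 99.91%

99.91%


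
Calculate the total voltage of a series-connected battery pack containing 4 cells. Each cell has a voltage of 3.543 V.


Series voltages add: 4 * 3.543 V = 14.172 V

14.172 V


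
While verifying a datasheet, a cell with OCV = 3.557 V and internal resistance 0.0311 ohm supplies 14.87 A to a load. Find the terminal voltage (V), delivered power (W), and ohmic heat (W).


Step 1: V_terminal = OCV - I*R = 3.557 - 14.87 * 0.0311 = 3.0945 V
Step 2: P_out = V_terminal * I = 3.0945 * 14.87 = 46.02 W
Step 3: Q = I^2 * R = 14.87^2 * 0.0311 = 6.877 W

V=3.0945 V, P=46.02 W, Q=6.877 W


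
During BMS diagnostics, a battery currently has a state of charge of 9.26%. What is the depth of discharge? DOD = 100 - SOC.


DOD = 100 - SOC = 100 - 9.26 = 90.74%

90.74%


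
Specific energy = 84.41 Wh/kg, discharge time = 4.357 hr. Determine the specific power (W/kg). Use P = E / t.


P_specific = E / t = 84.41 / 4.357 = 19.37 W/kg

19.37 W/kg


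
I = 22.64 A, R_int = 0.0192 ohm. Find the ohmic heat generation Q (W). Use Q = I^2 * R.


Q = I^2 * R = 22.64^2 * 0.0192 = 9.841 W

9.841 W


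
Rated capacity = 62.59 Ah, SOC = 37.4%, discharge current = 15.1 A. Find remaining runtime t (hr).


Step 1: remaining = SOC/100 * C_total = 37.4/100 * 62.59 = 23.409 Ah
Step 2: t = remaining / I = 23.409 / 15.1 = 1.550 hr

1.550 hr


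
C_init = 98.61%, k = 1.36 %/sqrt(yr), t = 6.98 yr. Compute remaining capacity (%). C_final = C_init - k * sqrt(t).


Step 1: sqrt(6.98 yr) = 2.642
Step 2: drop = 1.36 * 2.642 = 3.5931
Step 3: C_final = 98.61 - 3.5931 = 95.02%

95.02%


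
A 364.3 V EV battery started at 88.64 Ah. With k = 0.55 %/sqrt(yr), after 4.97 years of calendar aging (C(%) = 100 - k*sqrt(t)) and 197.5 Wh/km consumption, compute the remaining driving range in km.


Step 1: capacity retention = 100 - 0.55 * sqrt(4.97) = 100 - 0.55 * 2.2293 = 98.774%
Step 2: C_now = 88.64 * 98.774/100 = 87.553 Ah
Step 3: E_pack = V * C_now = 364.3 * 87.553 = 31896 Wh
Step 4: range = E_pack / consumption = 31896 / 197.5 = 161.5 km

161.5 km


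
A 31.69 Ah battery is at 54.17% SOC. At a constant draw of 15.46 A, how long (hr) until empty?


Step 1: remaining = SOC/100 * C_total = 54.17/100 * 31.69 = 17.166 Ah
Step 2: t = remaining / I = 17.166 / 15.46 = 1.110 hr

1.110 hr


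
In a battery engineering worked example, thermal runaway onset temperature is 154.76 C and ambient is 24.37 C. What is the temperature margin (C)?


margin = T_onset - T_ambient = 154.76 - 24.37 = 130.39 C

130.39 C


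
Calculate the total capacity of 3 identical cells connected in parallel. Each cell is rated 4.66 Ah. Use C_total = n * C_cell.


C_total = 3 * 4.66 = 13.98 Ah

13.98 Ah


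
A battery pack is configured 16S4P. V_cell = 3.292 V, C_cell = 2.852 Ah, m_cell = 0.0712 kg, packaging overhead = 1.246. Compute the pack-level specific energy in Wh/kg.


Step 1: V_pack = 16 * 3.292 = 52.672 V
Step 2: C_pack = 4 * 2.852 = 11.408 Ah
Step 3: E_pack = V_pack * C_pack = 52.672 * 11.408 = 600.88 Wh
Step 4: m_pack = 16 * 4 * 0.0712 * 1.246 = 5.6778 kg
Step 5: ED = E_pack / m_pack = 600.88 / 5.6778 = 105.8 Wh/kg

105.8 Wh/kg


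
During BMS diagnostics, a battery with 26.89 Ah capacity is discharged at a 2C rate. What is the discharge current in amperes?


I = C_rate * capacity = 2 * 26.89 = 53.78 A

53.78 A


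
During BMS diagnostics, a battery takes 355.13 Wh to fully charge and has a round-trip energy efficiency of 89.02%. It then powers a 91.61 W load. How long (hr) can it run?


Step 1: E_discharge = eta/100 * E_charge = 89.02/100 * 355.13 = 316.14 Wh
Step 2: t = E_discharge / P = 316.14 / 91.61 = 3.451 hr

3.451 hr


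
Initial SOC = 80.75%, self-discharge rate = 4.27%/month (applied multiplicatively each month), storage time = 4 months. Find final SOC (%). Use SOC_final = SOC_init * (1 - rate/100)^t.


Monthly retention factor = 1 - 4.27/100 = 0.9573
Over 4 months: factor^4 = 0.83983
SOC_final = 80.75 * 0.83983 = 67.82%

67.82%


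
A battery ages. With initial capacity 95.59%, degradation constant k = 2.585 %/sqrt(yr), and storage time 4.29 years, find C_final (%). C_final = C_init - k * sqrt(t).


sqrt(t) = sqrt(4.29) = 2.0712
C_final = 95.59 - 2.585 * 2.0712 = 90.24%

90.24%


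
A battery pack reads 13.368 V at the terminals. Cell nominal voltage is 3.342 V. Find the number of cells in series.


Rearranging: n = V_pack / V_cell = 13.368 / 3.342 = 4 cells

4


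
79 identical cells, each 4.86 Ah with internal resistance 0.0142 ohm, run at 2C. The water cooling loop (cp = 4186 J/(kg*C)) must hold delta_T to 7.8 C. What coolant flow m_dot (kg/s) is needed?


Step 1: I = 2 * 4.86 = 9.72 A
Step 2: Q_cell = I^2 * R = 9.72^2 * 0.0142 = 1.3416 W
Step 3: Q_total = 79 * 1.3416 = 105.99 W
Step 4: m_dot = Q_total / (cp * dT) = 105.99 / (4186 * 7.8) = 0.003246 kg/s

0.003246 kg/s


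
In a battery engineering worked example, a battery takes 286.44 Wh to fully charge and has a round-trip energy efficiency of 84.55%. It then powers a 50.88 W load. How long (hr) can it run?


Step 1: E_discharge = eta/100 * E_charge = 84.55/100 * 286.44 = 242.19 Wh
Step 2: t = E_discharge / P = 242.19 / 50.88 = 4.760 hr

4.760 hr


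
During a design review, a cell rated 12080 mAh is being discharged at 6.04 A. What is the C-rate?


Convert: capacity = 12080 mAh = 12.08 Ah
Rearranging: C_rate = 6.04 / 12.08 = 0.5C

0.5C


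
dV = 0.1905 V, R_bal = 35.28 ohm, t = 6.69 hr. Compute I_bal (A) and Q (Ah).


I_bal = dV / R = 0.1905 / 35.28 = 0.0053997 A
Q = I_bal * t = 0.0053997 * 6.69 = 0.03612 Ah

I=0.0053997 A, Q=0.03612 Ah


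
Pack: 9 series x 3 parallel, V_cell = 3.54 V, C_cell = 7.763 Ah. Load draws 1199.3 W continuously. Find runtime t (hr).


Step 1: E_pack = Ns * V_cell * Np * C_cell = 9 * 3.54 * 3 * 7.763 = 741.99 Wh
Step 2: t = E_pack / P = 741.99 / 1199.3 = 0.6187 hr

0.6187 hr


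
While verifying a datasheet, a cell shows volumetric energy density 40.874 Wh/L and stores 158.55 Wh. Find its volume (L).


V = E / ED = 158.55 / 40.874 = 3.879 L

3.879 L


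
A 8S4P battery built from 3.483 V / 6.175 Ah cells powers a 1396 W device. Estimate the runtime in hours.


Step 1: E_pack = Ns * V_cell * Np * C_cell = 8 * 3.483 * 4 * 6.175 = 688.24 Wh
Step 2: t = E_pack / P = 688.24 / 1396 = 0.4930 hr

0.4930 hr


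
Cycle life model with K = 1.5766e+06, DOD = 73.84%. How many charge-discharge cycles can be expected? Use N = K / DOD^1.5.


DOD^1.5 = 634.51
N = K / DOD^1.5 = 1.5766e+06 / 634.51 = 2485

2485 cycles


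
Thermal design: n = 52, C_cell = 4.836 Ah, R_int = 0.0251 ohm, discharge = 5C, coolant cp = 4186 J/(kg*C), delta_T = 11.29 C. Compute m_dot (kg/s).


Step 1: I = 5 * 4.836 = 24.18 A
Step 2: Q_cell = I^2 * R = 24.18^2 * 0.0251 = 14.675 W
Step 3: Q_total = 52 * 14.675 = 763.1 W
Step 4: m_dot = Q_total / (cp * dT) = 763.1 / (4186 * 11.29) = 0.01615 kg/s

0.01615 kg/s


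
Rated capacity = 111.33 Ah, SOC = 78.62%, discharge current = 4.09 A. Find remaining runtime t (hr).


Step 1: remaining = SOC/100 * C_total = 78.62/100 * 111.33 = 87.528 Ah
Step 2: t = remaining / I = 87.528 / 4.09 = 21.40 hr

21.40 hr


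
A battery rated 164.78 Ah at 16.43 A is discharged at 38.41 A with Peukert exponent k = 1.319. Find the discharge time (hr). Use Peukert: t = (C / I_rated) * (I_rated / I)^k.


t_rated = C / I_rated = 164.78 / 16.43 = 10.029 hr
(I_rated/I)^k = (0.42775)^1.319 = 0.32624
t = t_rated * (I_rated/I)^k = 10.029 * 0.32624 = 3.272 hr

3.272 hr


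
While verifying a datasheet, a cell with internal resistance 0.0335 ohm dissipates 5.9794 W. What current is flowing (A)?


I = sqrt(Q / R) = sqrt(5.9794 / 0.0335) = sqrt(178.49) = 13.36 A

13.36 A


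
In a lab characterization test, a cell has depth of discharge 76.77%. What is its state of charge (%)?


SOC = 100 - DOD = 100 - 76.77 = 23.23%

23.23%


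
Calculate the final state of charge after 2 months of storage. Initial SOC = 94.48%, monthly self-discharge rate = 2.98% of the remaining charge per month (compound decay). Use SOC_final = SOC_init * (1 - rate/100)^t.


decay = (1 - 2.98/100)^2 = 0.94129
SOC_final = 94.48 * 0.94129 = 88.93%

88.93%


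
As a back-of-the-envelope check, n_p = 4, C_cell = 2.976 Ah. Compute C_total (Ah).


C_total = 4 * 2.976 = 11.904 Ah

11.904 Ah


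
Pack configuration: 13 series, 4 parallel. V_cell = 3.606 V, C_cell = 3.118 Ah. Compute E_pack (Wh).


V_pack = 13 * 3.606 = 46.878 V
C_pack = 4 * 3.118 = 12.472 Ah
E = V_pack * C_pack = 46.878 * 12.472 = 584.7 Wh

584.7 Wh


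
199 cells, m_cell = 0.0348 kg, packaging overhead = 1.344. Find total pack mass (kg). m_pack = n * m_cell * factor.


m_pack = n * m_cell * overhead = 199 * 0.0348 * 1.344 = 9.307 kg

9.307 kg


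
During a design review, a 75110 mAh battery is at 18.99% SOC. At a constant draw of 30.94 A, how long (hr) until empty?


Convert: C_total = 75110 mAh = 75.11 Ah
Step 1: remaining = SOC/100 * C_total = 18.99/100 * 75.11 = 14.263 Ah
Step 2: t = remaining / I = 14.263 / 30.94 = 0.4610 hr

0.4610 hr


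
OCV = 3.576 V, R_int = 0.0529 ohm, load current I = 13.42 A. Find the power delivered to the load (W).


Step 1: V_terminal = OCV - I*R = 3.576 - 13.42 * 0.0529 = 2.8661 V
Step 2: P_out = V_terminal * I = 2.8661 * 13.42 = 38.46 W

38.46 W


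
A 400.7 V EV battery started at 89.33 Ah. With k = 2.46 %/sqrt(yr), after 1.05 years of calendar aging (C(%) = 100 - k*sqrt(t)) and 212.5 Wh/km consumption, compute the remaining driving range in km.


Step 1: capacity retention = 100 - 2.46 * sqrt(1.05) = 100 - 2.46 * 1.0247 = 97.479%
Step 2: C_now = 89.33 * 97.479/100 = 87.078 Ah
Step 3: E_pack = V * C_now = 400.7 * 87.078 = 34892 Wh
Step 4: range = E_pack / consumption = 34892 / 212.5 = 164.2 km

164.2 km


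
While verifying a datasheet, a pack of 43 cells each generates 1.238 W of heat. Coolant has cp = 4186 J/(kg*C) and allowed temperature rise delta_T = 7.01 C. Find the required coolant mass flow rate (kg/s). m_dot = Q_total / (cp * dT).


Step 1: Total heat Q = 43 * 1.238 W = 53.234 W
Step 2: denom = cp * dT = 4186 * 7.01 = 29344
Step 3: m_dot = 53.234 / 29344 = 0.001814 kg/s

0.001814 kg/s


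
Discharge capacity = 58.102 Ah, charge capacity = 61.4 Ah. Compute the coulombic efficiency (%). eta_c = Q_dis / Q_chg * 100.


eta_c = Q_dis / Q_chg * 100 = 58.102 / 61.4 * 100 = 94.63%

94.63%


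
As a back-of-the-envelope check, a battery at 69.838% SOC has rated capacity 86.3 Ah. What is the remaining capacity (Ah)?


remaining = SOC / 100 * total = 69.838 / 100 * 86.3 = 60.27 Ah

60.27 Ah


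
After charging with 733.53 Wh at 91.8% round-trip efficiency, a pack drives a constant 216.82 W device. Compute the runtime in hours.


Step 1: E_discharge = eta/100 * E_charge = 91.8/100 * 733.53 = 673.38 Wh
Step 2: t = E_discharge / P = 673.38 / 216.82 = 3.106 hr

3.106 hr


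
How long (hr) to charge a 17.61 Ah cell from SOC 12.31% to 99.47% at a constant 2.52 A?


Step 1: dSOC = 99.47% - 12.31% = 87.16%
Step 2: delta_Ah = 17.61 * 87.16 / 100 = 15.349 Ah
Step 3: t = 15.349 / 2.52 = 6.091 hr

6.091 hr


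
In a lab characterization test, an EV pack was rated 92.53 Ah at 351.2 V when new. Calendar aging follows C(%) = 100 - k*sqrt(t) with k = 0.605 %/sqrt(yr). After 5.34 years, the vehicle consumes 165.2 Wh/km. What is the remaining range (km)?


Step 1: capacity retention = 100 - 0.605 * sqrt(5.34) = 100 - 0.605 * 2.3108 = 98.602%
Step 2: C_now = 92.53 * 98.602/100 = 91.236 Ah
Step 3: E_pack = V * C_now = 351.2 * 91.236 = 32042 Wh
Step 4: range = E_pack / consumption = 32042 / 165.2 = 194.0 km

194.0 km


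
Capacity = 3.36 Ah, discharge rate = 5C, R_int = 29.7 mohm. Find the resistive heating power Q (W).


Convert: R = 29.7 mohm = 0.0297 ohm
Step 1: I = C_rate * capacity = 5 * 3.36 = 16.8 A
Step 2: Q = I^2 * R = 16.8^2 * 0.0297 = 282.24 * 0.0297 = 8.383 W

8.383 W


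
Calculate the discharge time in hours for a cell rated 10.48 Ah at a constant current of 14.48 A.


t = capacity / current = 10.48 / 14.48 = 0.7238 hr

0.7238 hr


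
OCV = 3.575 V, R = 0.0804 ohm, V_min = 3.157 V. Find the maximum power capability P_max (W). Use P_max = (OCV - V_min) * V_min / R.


P_max = (OCV - V_min) * V_min / R = (3.575 - 3.157) * 3.157 / 0.0804 = 0.418 * 3.157 / 0.0804 = 16.41 W

16.41 W


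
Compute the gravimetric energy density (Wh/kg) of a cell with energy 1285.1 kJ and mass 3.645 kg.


Convert: E = 1285.1 kJ = 356.97 Wh
ED = E / m = 356.97 / 3.645 = 97.93 Wh/kg

97.93 Wh/kg


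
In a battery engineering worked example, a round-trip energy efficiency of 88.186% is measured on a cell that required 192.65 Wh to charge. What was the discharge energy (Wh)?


E_dis = eta/100 * E_chg = 88.186/100 * 192.65 = 169.9 Wh

169.9 Wh


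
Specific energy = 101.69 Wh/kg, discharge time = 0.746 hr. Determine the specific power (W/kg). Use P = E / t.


Specific power = 101.69 Wh/kg / 0.746 hr = 136.3 W/kg

136.3 W/kg


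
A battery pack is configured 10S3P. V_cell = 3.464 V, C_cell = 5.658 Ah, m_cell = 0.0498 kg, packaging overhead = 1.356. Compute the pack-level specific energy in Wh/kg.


Step 1: V_pack = 10 * 3.464 = 34.64 V
Step 2: C_pack = 3 * 5.658 = 16.974 Ah
Step 3: E_pack = V_pack * C_pack = 34.64 * 16.974 = 587.98 Wh
Step 4: m_pack = 10 * 3 * 0.0498 * 1.356 = 2.0259 kg
Step 5: ED = E_pack / m_pack = 587.98 / 2.0259 = 290.2 Wh/kg

290.2 Wh/kg


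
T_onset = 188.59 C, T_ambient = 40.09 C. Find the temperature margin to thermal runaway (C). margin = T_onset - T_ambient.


margin = T_onset - T_ambient = 188.59 - 40.09 = 148.5 C

148.5 C


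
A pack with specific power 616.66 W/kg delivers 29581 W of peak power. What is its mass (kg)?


m = P / SP = 29581 / 616.66 = 47.97 kg

47.97 kg


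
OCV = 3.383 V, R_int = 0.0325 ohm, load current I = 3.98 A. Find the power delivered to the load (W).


Step 1: V_terminal = OCV - I*R = 3.383 - 3.98 * 0.0325 = 3.2537 V
Step 2: P_out = V_terminal * I = 3.2537 * 3.98 = 12.95 W

12.95 W


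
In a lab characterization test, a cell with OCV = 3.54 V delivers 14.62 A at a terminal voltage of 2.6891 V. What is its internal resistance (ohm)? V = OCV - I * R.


R = (OCV - V) / I = (3.54 - 2.6891) / 14.62 = 0.05820 ohm

0.05820 ohm


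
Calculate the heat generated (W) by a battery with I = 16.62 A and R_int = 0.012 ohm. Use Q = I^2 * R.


Q = I^2 * R = 16.62^2 * 0.012 = 3.315 W

3.315 W


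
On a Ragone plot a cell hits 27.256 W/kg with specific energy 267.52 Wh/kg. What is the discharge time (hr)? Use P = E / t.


t = E / P = 267.52 / 27.256 = 9.815 hr

9.815 hr


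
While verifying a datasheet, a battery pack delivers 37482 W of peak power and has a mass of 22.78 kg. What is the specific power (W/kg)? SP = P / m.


SP = P / m = 37482 / 22.78 = 1645 W/kg

1645 W/kg


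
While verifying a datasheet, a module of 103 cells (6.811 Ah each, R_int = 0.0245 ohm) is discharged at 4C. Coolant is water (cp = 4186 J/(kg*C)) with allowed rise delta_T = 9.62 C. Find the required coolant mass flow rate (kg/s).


Step 1: I = 4 * 6.811 = 27.244 A
Step 2: Q_cell = I^2 * R = 27.244^2 * 0.0245 = 18.185 W
Step 3: Q_total = 103 * 18.185 = 1873.1 W
Step 4: m_dot = Q_total / (cp * dT) = 1873.1 / (4186 * 9.62) = 0.04651 kg/s

0.04651 kg/s


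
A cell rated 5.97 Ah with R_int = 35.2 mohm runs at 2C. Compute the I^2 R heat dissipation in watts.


Convert: R = 35.2 mohm = 0.0352 ohm
Step 1: I = C_rate * capacity = 2 * 5.97 = 11.94 A
Step 2: Q = I^2 * R = 11.94^2 * 0.0352 = 142.56 * 0.0352 = 5.018 W

5.018 W


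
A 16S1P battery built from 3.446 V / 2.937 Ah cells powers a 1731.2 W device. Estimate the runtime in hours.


Step 1: E_pack = Ns * V_cell * Np * C_cell = 16 * 3.446 * 1 * 2.937 = 161.93 Wh
Step 2: t = E_pack / P = 161.93 / 1731.2 = 0.09354 hr

0.09354 hr


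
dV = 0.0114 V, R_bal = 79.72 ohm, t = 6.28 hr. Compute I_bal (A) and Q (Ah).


I_bal = dV / R = 0.0114 / 79.72 = 1.4300e-04 A
Q = I_bal * t = 1.4300e-04 * 6.28 = 8.980e-04 Ah

I=1.4300e-04 A, Q=8.980e-04 Ah


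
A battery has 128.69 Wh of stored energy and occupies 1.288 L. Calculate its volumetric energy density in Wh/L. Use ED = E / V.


ED = E / V = 128.69 / 1.288 = 99.91 Wh/L

99.91 Wh/L


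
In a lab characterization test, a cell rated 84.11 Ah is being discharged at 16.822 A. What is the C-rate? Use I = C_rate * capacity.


Rearranging: C_rate = 16.822 / 84.11 = 0.2C

0.2C


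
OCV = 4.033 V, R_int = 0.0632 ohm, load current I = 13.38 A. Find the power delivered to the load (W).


Step 1: V_terminal = OCV - I*R = 4.033 - 13.38 * 0.0632 = 3.1874 V
Step 2: P_out = V_terminal * I = 3.1874 * 13.38 = 42.65 W

42.65 W


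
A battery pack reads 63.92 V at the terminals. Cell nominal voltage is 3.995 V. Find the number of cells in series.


n = V_pack / V_cell = 63.92 / 3.995 = 16

16


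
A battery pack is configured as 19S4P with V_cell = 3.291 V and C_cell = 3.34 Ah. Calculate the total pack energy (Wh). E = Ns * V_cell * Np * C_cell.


E = Ns * Vcell * Np * Ccell = 19 * 3.291 * 4 * 3.34 = 835.4 Wh

835.4 Wh


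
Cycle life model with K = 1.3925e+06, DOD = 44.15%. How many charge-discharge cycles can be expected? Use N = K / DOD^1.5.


Step 1: DOD^1.5 = 44.15^1.5 = 293.36
Step 2: N = 1.3925e+06 / 293.36 = 4747 cycles

4747 cycles


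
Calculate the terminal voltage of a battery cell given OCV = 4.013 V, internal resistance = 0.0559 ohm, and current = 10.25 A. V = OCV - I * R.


IR drop = 10.25 * 0.0559 = 0.57298 V
V = 4.013 - 0.57298 = 3.440 V

3.440 V


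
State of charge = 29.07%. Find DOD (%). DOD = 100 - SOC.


DOD = 100 - SOC = 100 - 29.07 = 70.93%

70.93%


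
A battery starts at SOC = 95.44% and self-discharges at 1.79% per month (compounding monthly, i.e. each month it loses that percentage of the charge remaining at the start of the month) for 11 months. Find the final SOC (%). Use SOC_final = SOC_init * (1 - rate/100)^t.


Monthly retention factor = 1 - 1.79/100 = 0.9821
Over 11 months: factor^11 = 0.81981
SOC_final = 95.44 * 0.81981 = 78.24%

78.24%


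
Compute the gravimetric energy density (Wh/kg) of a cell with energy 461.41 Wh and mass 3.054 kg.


Specific energy = 461.41 Wh / 3.054 kg = 151.1 Wh/kg

151.1 Wh/kg


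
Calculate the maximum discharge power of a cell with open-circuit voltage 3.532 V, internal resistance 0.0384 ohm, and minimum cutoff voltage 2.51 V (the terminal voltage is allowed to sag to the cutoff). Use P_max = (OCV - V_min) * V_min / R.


dV = OCV - V_min = 1.022 V (so I_max = dV / R)
P_max = dV * V_min / R = 1.022 * 2.51 / 0.0384 = 66.80 W

66.80 W


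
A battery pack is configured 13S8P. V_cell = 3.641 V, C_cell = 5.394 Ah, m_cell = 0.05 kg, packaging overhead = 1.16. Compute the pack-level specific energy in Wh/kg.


Step 1: V_pack = 13 * 3.641 = 47.333 V
Step 2: C_pack = 8 * 5.394 = 43.152 Ah
Step 3: E_pack = V_pack * C_pack = 47.333 * 43.152 = 2042.5 Wh
Step 4: m_pack = 13 * 8 * 0.05 * 1.16 = 6.032 kg
Step 5: ED = E_pack / m_pack = 2042.5 / 6.032 = 338.6 Wh/kg

338.6 Wh/kg


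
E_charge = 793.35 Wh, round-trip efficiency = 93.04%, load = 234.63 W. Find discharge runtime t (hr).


Step 1: E_discharge = eta/100 * E_charge = 93.04/100 * 793.35 = 738.13 Wh
Step 2: t = E_discharge / P = 738.13 / 234.63 = 3.146 hr

3.146 hr


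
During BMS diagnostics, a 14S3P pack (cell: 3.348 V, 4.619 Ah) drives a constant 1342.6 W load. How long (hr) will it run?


Step 1: E_pack = Ns * V_cell * Np * C_cell = 14 * 3.348 * 3 * 4.619 = 649.51 Wh
Step 2: t = E_pack / P = 649.51 / 1342.6 = 0.4838 hr

0.4838 hr


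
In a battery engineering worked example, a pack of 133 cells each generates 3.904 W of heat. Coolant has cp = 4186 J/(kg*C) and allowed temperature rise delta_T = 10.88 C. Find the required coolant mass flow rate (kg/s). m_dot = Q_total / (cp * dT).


Step 1: Total heat Q = 133 * 3.904 W = 519.23 W
Step 2: denom = cp * dT = 4186 * 10.88 = 45544
Step 3: m_dot = 519.23 / 45544 = 0.01140 kg/s

0.01140 kg/s


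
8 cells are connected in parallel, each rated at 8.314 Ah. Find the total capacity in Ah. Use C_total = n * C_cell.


C_total = 8 * 8.314 = 66.512 Ah

66.512 Ah


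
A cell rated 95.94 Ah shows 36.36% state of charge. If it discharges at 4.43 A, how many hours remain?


Step 1: remaining = SOC/100 * C_total = 36.36/100 * 95.94 = 34.884 Ah
Step 2: t = remaining / I = 34.884 / 4.43 = 7.874 hr

7.874 hr


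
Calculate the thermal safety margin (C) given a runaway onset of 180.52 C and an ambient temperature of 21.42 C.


Safety margin = 180.52 C - 21.42 C = 159.1 C

159.1 C


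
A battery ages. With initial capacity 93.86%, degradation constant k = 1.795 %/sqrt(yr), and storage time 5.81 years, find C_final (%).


Step 1: sqrt(5.81 yr) = 2.4104
Step 2: drop = 1.795 * 2.4104 = 4.3267
Step 3: C_final = 93.86 - 4.3267 = 89.53%

89.53%


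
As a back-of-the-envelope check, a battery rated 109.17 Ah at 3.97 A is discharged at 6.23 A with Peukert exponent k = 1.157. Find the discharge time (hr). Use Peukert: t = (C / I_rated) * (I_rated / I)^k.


Step 1: t_rated = C / I_rated = 109.17 / 3.97 = 27.499 hr
Step 2: ratio = 3.97 / 6.23 = 0.63724
Step 3: ratio^k = 0.63724^1.157 = 0.59372
Step 4: t = t_rated * ratio^k = 27.499 * 0.59372 = 16.33 hr

16.33 hr


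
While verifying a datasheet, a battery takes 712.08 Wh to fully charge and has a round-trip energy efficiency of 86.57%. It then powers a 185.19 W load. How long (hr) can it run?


Step 1: E_discharge = eta/100 * E_charge = 86.57/100 * 712.08 = 616.45 Wh
Step 2: t = E_discharge / P = 616.45 / 185.19 = 3.329 hr

3.329 hr


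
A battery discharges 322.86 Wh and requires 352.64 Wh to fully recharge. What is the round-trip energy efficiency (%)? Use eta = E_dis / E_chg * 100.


Round-trip efficiency = 322.86/352.64 * 100% = 91.56%

91.56%


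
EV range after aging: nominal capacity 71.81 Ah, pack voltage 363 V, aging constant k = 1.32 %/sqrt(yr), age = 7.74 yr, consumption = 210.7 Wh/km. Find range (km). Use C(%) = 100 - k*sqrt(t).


Step 1: capacity retention = 100 - 1.32 * sqrt(7.74) = 100 - 1.32 * 2.7821 = 96.328%
Step 2: C_now = 71.81 * 96.328/100 = 69.173 Ah
Step 3: E_pack = V * C_now = 363 * 69.173 = 25110 Wh
Step 4: range = E_pack / consumption = 25110 / 210.7 = 119.2 km

119.2 km


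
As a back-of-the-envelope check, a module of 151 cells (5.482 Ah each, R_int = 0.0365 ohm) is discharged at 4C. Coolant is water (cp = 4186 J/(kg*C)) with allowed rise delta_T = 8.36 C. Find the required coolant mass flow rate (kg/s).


Step 1: I = 4 * 5.482 = 21.928 A
Step 2: Q_cell = I^2 * R = 21.928^2 * 0.0365 = 17.551 W
Step 3: Q_total = 151 * 17.551 = 2650.2 W
Step 4: m_dot = Q_total / (cp * dT) = 2650.2 / (4186 * 8.36) = 0.07573 kg/s

0.07573 kg/s


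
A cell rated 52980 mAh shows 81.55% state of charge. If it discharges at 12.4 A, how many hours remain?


Convert: C_total = 52980 mAh = 52.98 Ah
Step 1: remaining = SOC/100 * C_total = 81.55/100 * 52.98 = 43.205 Ah
Step 2: t = remaining / I = 43.205 / 12.4 = 3.484 hr

3.484 hr


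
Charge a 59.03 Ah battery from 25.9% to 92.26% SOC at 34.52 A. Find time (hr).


Step 1: dSOC = 92.26% - 25.9% = 66.36%
Step 2: delta_Ah = 59.03 * 66.36 / 100 = 39.172 Ah
Step 3: t = 39.172 / 34.52 = 1.135 hr

1.135 hr


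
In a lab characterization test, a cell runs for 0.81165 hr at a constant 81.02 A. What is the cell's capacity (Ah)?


C = I * t = 81.02 * 0.81165 = 65.76 Ah

65.76 Ah


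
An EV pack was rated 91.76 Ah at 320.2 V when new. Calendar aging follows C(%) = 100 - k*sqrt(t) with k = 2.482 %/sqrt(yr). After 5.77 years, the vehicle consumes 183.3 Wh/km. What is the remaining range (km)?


Step 1: capacity retention = 100 - 2.482 * sqrt(5.77) = 100 - 2.482 * 2.4021 = 94.038%
Step 2: C_now = 91.76 * 94.038/100 = 86.289 Ah
Step 3: E_pack = V * C_now = 320.2 * 86.289 = 27630 Wh
Step 4: range = E_pack / consumption = 27630 / 183.3 = 150.7 km

150.7 km


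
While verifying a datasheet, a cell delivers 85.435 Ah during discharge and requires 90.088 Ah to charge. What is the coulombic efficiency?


Coulombic efficiency = 85.435/90.088 * 100% = 94.84%

94.84%


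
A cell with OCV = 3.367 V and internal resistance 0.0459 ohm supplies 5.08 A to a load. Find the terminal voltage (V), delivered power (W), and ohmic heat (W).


Step 1: V_terminal = OCV - I*R = 3.367 - 5.08 * 0.0459 = 3.1338 V
Step 2: P_out = V_terminal * I = 3.1338 * 5.08 = 15.92 W
Step 3: Q = I^2 * R = 5.08^2 * 0.0459 = 1.185 W

V=3.1338 V, P=15.92 W, Q=1.185 W


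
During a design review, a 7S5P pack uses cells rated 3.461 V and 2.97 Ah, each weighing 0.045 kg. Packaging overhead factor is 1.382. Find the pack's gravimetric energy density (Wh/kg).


Step 1: V_pack = 7 * 3.461 = 24.227 V
Step 2: C_pack = 5 * 2.97 = 14.85 Ah
Step 3: E_pack = V_pack * C_pack = 24.227 * 14.85 = 359.77 Wh
Step 4: m_pack = 7 * 5 * 0.045 * 1.382 = 2.1767 kg
Step 5: ED = E_pack / m_pack = 359.77 / 2.1767 = 165.3 Wh/kg

165.3 Wh/kg


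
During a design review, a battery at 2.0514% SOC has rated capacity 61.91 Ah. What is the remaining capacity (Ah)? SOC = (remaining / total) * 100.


remaining = SOC / 100 * total = 2.0514 / 100 * 61.91 = 1.270 Ah

1.270 Ah


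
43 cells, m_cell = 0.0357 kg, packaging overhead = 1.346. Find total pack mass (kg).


Cell mass sum = 43 * 0.0357 = 1.5351 kg
With overhead 1.346: m_pack = 1.5351 * 1.346 = 2.066 kg

2.066 kg


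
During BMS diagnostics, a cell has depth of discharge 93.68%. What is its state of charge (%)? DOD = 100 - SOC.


SOC = 100 - DOD = 100 - 93.68 = 6.32%

6.32%


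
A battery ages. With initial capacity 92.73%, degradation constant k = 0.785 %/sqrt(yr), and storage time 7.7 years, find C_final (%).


sqrt(t) = sqrt(7.7) = 2.7749
C_final = 92.73 - 0.785 * 2.7749 = 90.55%

90.55%


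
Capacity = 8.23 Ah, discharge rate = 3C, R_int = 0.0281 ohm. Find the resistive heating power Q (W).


Step 1: I = C_rate * capacity = 3 * 8.23 = 24.69 A
Step 2: Q = I^2 * R = 24.69^2 * 0.0281 = 609.6 * 0.0281 = 17.13 W

17.13 W


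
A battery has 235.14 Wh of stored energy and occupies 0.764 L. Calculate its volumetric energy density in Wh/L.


Volumetric ED = 235.14 Wh / 0.764 L = 307.8 Wh/L

307.8 Wh/L


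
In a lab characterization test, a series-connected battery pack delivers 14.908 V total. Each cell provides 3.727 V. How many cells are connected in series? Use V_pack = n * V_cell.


n = V_pack / V_cell = 14.908 / 3.727 = 4

4


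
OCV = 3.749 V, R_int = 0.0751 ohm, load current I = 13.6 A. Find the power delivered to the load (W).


Step 1: V_terminal = OCV - I*R = 3.749 - 13.6 * 0.0751 = 2.7276 V
Step 2: P_out = V_terminal * I = 2.7276 * 13.6 = 37.10 W

37.10 W


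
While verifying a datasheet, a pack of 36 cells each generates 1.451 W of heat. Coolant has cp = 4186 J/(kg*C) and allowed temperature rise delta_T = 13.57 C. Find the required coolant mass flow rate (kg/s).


Step 1: Total heat Q = 36 * 1.451 W = 52.236 W
Step 2: denom = cp * dT = 4186 * 13.57 = 56804
Step 3: m_dot = 52.236 / 56804 = 9.196e-04 kg/s

9.196e-04 kg/s


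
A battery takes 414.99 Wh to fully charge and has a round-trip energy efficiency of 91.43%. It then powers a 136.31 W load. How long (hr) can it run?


Step 1: E_discharge = eta/100 * E_charge = 91.43/100 * 414.99 = 379.43 Wh
Step 2: t = E_discharge / P = 379.43 / 136.31 = 2.784 hr

2.784 hr


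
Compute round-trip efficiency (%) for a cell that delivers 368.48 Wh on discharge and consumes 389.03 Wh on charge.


Round-trip efficiency = 368.48/389.03 * 100% = 94.72%

94.72%


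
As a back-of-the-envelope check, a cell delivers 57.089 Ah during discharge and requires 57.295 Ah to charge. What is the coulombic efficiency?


Coulombic efficiency = 57.089/57.295 * 100% = 99.64%

99.64%


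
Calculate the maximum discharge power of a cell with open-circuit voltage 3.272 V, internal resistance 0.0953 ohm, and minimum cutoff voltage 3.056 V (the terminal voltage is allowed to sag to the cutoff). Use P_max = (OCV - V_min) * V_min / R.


P_max = (OCV - V_min) * V_min / R = (3.272 - 3.056) * 3.056 / 0.0953 = 0.216 * 3.056 / 0.0953 = 6.927 W

6.927 W


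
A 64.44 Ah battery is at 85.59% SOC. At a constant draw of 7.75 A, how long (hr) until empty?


Step 1: remaining = SOC/100 * C_total = 85.59/100 * 64.44 = 55.154 Ah
Step 2: t = remaining / I = 55.154 / 7.75 = 7.117 hr

7.117 hr


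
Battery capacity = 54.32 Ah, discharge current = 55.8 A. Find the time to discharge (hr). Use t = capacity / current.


t = capacity / current = 54.32 / 55.8 = 0.9735 hr

0.9735 hr


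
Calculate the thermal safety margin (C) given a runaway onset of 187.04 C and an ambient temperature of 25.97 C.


Safety margin = 187.04 C - 25.97 C = 161.07 C

161.07 C


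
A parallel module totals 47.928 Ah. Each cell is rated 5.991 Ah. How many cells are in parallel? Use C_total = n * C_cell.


n = C_total / C_cell = 47.928 / 5.991 = 8

8


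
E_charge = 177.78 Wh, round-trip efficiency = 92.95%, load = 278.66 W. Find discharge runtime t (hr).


Step 1: E_discharge = eta/100 * E_charge = 92.95/100 * 177.78 = 165.25 Wh
Step 2: t = E_discharge / P = 165.25 / 278.66 = 0.5930 hr

0.5930 hr


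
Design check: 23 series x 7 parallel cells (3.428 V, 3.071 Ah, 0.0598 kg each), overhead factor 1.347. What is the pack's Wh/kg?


Step 1: V_pack = 23 * 3.428 = 78.844 V
Step 2: C_pack = 7 * 3.071 = 21.497 Ah
Step 3: E_pack = V_pack * C_pack = 78.844 * 21.497 = 1694.9 Wh
Step 4: m_pack = 23 * 7 * 0.0598 * 1.347 = 12.969 kg
Step 5: ED = E_pack / m_pack = 1694.9 / 12.969 = 130.7 Wh/kg

130.7 Wh/kg


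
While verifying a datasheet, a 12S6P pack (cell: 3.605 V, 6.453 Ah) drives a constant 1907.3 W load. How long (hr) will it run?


Step 1: E_pack = Ns * V_cell * Np * C_cell = 12 * 3.605 * 6 * 6.453 = 1674.9 Wh
Step 2: t = E_pack / P = 1674.9 / 1907.3 = 0.8782 hr

0.8782 hr


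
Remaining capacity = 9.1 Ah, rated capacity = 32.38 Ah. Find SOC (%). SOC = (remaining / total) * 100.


SOC = (remaining / total) * 100 = (9.1 / 32.38) * 100 = 28.10%

28.10%


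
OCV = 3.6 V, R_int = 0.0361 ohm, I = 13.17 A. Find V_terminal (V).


V = OCV - I*R = 3.6 - 13.17 * 0.0361 = 3.125 V

3.125 V


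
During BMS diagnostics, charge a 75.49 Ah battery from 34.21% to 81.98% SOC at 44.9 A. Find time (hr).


delta_Ah = 75.49 * (81.98 - 34.21) / 100 = 36.062 Ah
t = delta_Ah / I = 36.062 / 44.9 = 0.8032 hr

0.8032 hr


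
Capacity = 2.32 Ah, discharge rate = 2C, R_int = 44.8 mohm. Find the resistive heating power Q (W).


Convert: R = 44.8 mohm = 0.0448 ohm
Step 1: I = C_rate * capacity = 2 * 2.32 = 4.64 A
Step 2: Q = I^2 * R = 4.64^2 * 0.0448 = 21.53 * 0.0448 = 0.9645 W

0.9645 W


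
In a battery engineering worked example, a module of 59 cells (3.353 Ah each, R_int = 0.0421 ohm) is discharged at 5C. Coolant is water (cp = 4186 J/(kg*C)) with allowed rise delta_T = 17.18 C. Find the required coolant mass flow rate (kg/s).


Step 1: I = 5 * 3.353 = 16.765 A
Step 2: Q_cell = I^2 * R = 16.765^2 * 0.0421 = 11.833 W
Step 3: Q_total = 59 * 11.833 = 698.15 W
Step 4: m_dot = Q_total / (cp * dT) = 698.15 / (4186 * 17.18) = 0.009708 kg/s

0.009708 kg/s


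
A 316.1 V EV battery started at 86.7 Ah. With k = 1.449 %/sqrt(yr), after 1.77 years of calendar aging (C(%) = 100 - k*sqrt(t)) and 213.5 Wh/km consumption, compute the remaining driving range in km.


Step 1: capacity retention = 100 - 1.449 * sqrt(1.77) = 100 - 1.449 * 1.3304 = 98.072%
Step 2: C_now = 86.7 * 98.072/100 = 85.028 Ah
Step 3: E_pack = V * C_now = 316.1 * 85.028 = 26877 Wh
Step 4: range = E_pack / consumption = 26877 / 213.5 = 125.9 km

125.9 km


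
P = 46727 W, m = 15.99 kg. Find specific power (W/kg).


Specific power = 46727 W / 15.99 kg = 2922 W/kg

2922 W/kg


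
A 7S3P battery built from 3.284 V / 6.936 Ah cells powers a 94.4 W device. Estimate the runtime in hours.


Step 1: E_pack = Ns * V_cell * Np * C_cell = 7 * 3.284 * 3 * 6.936 = 478.33 Wh
Step 2: t = E_pack / P = 478.33 / 94.4 = 5.067 hr

5.067 hr


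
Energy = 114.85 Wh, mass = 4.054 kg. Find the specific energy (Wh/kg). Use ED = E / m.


ED = E / m = 114.85 / 4.054 = 28.33 Wh/kg

28.33 Wh/kg


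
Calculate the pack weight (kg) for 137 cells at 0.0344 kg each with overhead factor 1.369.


Cell mass sum = 137 * 0.0344 = 4.7128 kg
With overhead 1.369: m_pack = 4.7128 * 1.369 = 6.452 kg

6.452 kg


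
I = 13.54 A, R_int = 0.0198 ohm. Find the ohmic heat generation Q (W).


Q = I^2 * R = 13.54^2 * 0.0198 = 3.630 W

3.630 W


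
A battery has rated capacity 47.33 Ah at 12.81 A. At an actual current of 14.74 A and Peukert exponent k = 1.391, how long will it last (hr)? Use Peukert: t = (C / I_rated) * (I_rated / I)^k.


t_rated = C / I_rated = 47.33 / 12.81 = 3.6948 hr
(I_rated/I)^k = (0.86906)^1.391 = 0.82266
t = t_rated * (I_rated/I)^k = 3.6948 * 0.82266 = 3.040 hr

3.040 hr


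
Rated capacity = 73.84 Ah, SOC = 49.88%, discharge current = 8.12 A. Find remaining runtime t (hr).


Step 1: remaining = SOC/100 * C_total = 49.88/100 * 73.84 = 36.831 Ah
Step 2: t = remaining / I = 36.831 / 8.12 = 4.536 hr

4.536 hr


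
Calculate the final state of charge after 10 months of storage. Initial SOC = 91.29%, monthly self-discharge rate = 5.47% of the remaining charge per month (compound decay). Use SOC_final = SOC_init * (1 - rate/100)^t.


decay = (1 - 5.47/100)^10 = 0.56977
SOC_final = 91.29 * 0.56977 = 52.01%

52.01%


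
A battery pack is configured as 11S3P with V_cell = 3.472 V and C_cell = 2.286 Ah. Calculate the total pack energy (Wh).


V_pack = 11 * 3.472 = 38.192 V
C_pack = 3 * 2.286 = 6.858 Ah
E = V_pack * C_pack = 38.192 * 6.858 = 261.9 Wh

261.9 Wh


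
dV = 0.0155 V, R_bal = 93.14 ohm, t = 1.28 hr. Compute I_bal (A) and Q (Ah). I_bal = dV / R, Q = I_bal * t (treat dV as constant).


First, Ohm's law: I_bal = 0.0155 V / 93.14 ohm = 1.6642e-04 A
Then Q = I * t = 1.6642e-04 A * 1.28 hr = 2.130e-04 Ah

I=1.6642e-04 A, Q=2.130e-04 Ah


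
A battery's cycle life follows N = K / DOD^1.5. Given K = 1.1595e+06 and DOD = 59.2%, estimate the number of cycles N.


DOD^1.5 = 455.49
N = K / DOD^1.5 = 1.1595e+06 / 455.49 = 2546

2546 cycles


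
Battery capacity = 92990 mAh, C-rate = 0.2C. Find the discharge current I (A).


Convert: capacity = 92990 mAh = 92.99 Ah
At 0.2C: I = 0.2 * 92.99 Ah = 18.598 A

18.598 A


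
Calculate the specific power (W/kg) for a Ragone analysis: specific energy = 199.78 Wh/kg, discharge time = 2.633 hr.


Specific power = 199.78 Wh/kg / 2.633 hr = 75.88 W/kg

75.88 W/kg


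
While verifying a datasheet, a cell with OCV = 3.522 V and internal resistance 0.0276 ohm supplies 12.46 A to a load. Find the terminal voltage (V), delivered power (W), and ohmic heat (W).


Step 1: V_terminal = OCV - I*R = 3.522 - 12.46 * 0.0276 = 3.1781 V
Step 2: P_out = V_terminal * I = 3.1781 * 12.46 = 39.60 W
Step 3: Q = I^2 * R = 12.46^2 * 0.0276 = 4.285 W

V=3.1781 V, P=39.60 W, Q=4.285 W


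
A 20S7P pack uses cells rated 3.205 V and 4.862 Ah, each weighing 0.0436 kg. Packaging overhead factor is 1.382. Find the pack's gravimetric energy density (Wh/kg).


Step 1: V_pack = 20 * 3.205 = 64.1 V
Step 2: C_pack = 7 * 4.862 = 34.034 Ah
Step 3: E_pack = V_pack * C_pack = 64.1 * 34.034 = 2181.6 Wh
Step 4: m_pack = 20 * 7 * 0.0436 * 1.382 = 8.4357 kg
Step 5: ED = E_pack / m_pack = 2181.6 / 8.4357 = 258.6 Wh/kg

258.6 Wh/kg


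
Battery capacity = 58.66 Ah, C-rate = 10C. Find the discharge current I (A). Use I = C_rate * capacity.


At 10C: I = 10 * 58.66 Ah = 586.6 A

586.6 A


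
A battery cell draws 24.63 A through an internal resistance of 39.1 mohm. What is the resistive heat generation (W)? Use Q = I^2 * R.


Convert: R = 39.1 mohm = 0.0391 ohm
I^2 = 606.64
Q = 606.64 * 0.0391 = 23.72 W

23.72 W


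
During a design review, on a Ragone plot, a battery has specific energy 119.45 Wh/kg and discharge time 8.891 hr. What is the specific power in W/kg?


P_specific = E / t = 119.45 / 8.891 = 13.43 W/kg

13.43 W/kg


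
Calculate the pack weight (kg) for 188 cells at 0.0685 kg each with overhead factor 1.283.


Cell mass sum = 188 * 0.0685 = 12.878 kg
With overhead 1.283: m_pack = 12.878 * 1.283 = 16.52 kg

16.52 kg


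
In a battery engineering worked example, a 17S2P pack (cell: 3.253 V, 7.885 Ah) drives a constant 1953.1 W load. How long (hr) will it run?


Step 1: E_pack = Ns * V_cell * Np * C_cell = 17 * 3.253 * 2 * 7.885 = 872.1 Wh
Step 2: t = E_pack / P = 872.1 / 1953.1 = 0.4465 hr

0.4465 hr


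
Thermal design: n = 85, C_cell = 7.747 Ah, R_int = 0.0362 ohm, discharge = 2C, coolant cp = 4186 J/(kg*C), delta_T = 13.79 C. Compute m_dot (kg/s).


Step 1: I = 2 * 7.747 = 15.494 A
Step 2: Q_cell = I^2 * R = 15.494^2 * 0.0362 = 8.6903 W
Step 3: Q_total = 85 * 8.6903 = 738.68 W
Step 4: m_dot = Q_total / (cp * dT) = 738.68 / (4186 * 13.79) = 0.01280 kg/s

0.01280 kg/s
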